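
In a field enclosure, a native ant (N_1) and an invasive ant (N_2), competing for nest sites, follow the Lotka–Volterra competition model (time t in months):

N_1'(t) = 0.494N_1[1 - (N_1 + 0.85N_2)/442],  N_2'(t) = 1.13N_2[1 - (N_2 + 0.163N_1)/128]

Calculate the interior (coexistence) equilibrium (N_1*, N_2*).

Setting both brackets to zero gives the nullclines N_1 + 0.85N_2 = 442 and 0.163N_1 + N_2 = 128.
Substituting N_2 = 128 - 0.163N_1 into the first: N_1(1 - 0.85·0.163) = 442 - 0.85·128.
So N_1* = 333/0.861 = 387, and then N_2* = 128 - 0.163·387 = 65.

N_1* ≈ 387, N_2* ≈ 65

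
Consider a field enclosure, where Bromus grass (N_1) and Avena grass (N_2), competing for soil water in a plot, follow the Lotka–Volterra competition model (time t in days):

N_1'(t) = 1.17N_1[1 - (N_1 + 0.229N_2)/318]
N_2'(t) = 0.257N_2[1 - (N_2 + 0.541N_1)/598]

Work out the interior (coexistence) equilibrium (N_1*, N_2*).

N_1* ≈ 207, N_2* ≈ 486

Setting both brackets to zero gives the nullclines N_1 + 0.229N_2 = 318 and 0.541N_1 + N_2 = 598.
Substituting N_2 = 598 - 0.541N_1 into the first: N_1(1 - 0.229·0.541) = 318 - 0.229·598.
So N_1* = 181/0.876 = 207, and then N_2* = 598 - 0.541·207 = 486.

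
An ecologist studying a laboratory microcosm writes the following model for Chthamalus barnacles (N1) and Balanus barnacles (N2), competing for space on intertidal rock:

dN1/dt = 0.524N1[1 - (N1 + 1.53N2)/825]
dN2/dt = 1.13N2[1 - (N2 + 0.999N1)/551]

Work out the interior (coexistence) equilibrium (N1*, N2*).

Setting both brackets to zero gives the nullclines N1 + 1.53N2 = 825 and 0.999N1 + N2 = 551.
Substituting N2 = 551 - 0.999N1 into the first: N1(1 - 1.53·0.999) = 825 - 1.53·551.
So N1* = -18/-0.528 = 34.1, and then N2* = 551 - 0.999·34.1 = 517.

N1* ≈ 34.1, N2* ≈ 517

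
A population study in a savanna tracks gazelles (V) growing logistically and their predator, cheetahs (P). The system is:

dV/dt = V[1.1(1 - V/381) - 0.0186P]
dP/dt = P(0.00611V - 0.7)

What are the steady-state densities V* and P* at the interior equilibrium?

From dP/dt = 0 with P > 0: 0.00611V* = 0.7, so V* = 115.
Substitute into dV/dt = 0: 1.1(1 - 115/381) = 0.0186P*.
The bracket is 0.699, giving P* = 0.769/0.0186 = 41.4.

V* ≈ 115, P* ≈ 41.4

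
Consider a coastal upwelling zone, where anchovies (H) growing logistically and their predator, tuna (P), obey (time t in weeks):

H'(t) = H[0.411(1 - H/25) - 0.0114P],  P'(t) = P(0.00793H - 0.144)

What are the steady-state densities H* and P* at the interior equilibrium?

From dP/dt = 0 with P > 0: 0.00793H* = 0.144, so H* = 18.2.
Substitute into dH/dt = 0: 0.411(1 - 18.2/25) = 0.0114P*.
The bracket is 0.274, giving P* = 0.112/0.0114 = 9.87.

H* ≈ 18.2, P* ≈ 9.87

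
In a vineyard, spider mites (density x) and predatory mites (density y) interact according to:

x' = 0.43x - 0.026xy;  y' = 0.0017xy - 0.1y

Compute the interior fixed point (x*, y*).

Set dy/dt = 0 with y > 0: 0.0017x - 0.1 = 0, so x* = 0.1/0.0017 = 58.8.
Set dx/dt = 0 with x > 0: 0.43 - 0.026y = 0, so y* = 0.43/0.026 = 16.5.

x* ≈ 58.8, y* ≈ 16.5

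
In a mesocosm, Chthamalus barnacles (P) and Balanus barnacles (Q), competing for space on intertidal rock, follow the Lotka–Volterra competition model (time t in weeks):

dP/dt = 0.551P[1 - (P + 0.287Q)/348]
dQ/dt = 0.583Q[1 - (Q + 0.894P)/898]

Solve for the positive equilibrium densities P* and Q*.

P* ≈ 121, Q* ≈ 789

Setting both brackets to zero gives the nullclines P + 0.287Q = 348 and 0.894P + Q = 898.
Substituting Q = 898 - 0.894P into the first: P(1 - 0.287·0.894) = 348 - 0.287·898.
So P* = 90.3/0.743 = 121, and then Q* = 898 - 0.894·121 = 789.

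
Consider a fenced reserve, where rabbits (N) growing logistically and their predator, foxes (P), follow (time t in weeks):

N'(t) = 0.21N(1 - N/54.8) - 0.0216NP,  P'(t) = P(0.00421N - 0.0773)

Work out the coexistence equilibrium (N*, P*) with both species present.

N* ≈ 18.4, P* ≈ 6.46

From dP/dt = 0 with P > 0: 0.00421N* = 0.0773, so N* = 18.4.
Substitute into dN/dt = 0: 0.21(1 - 18.4/54.8) = 0.0216P*.
The bracket is 0.665, giving P* = 0.14/0.0216 = 6.46.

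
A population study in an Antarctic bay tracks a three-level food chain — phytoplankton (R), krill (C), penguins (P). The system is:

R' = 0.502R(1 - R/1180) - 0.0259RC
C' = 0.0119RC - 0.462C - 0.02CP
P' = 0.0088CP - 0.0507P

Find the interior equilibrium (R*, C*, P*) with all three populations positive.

From dP/dt = 0: 0.0088C* = 0.0507, so C* = 5.76.
From dR/dt = 0: 0.502(1 - R*/1180) = 0.0259·5.76, giving R* = 1180·(1 - 0.297) = 829.
From dC/dt = 0: 0.0119·829 - 0.462 = 0.02P*, so P* = 9.41/0.02 = 470.

R* ≈ 829, C* ≈ 5.76, P* ≈ 470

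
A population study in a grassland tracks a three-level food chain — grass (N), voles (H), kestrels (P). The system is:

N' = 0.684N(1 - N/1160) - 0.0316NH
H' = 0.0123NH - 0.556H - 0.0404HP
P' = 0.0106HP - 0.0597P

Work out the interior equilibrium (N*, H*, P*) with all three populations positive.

N* ≈ 858, H* ≈ 5.63, P* ≈ 248

From dP/dt = 0: 0.0106H* = 0.0597, so H* = 5.63.
From dN/dt = 0: 0.684(1 - N*/1160) = 0.0316·5.63, giving N* = 1160·(1 - 0.26) = 858.
From dH/dt = 0: 0.0123·858 - 0.556 = 0.0404P*, so P* = 10/0.0404 = 248.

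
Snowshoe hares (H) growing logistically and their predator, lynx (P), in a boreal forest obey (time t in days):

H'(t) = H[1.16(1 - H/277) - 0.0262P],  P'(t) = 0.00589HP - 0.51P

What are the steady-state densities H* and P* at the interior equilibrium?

H* ≈ 86.6, P* ≈ 30.4

From dP/dt = 0 with P > 0: 0.00589H* = 0.51, so H* = 86.6.
Substitute into dH/dt = 0: 1.16(1 - 86.6/277) = 0.0262P*.
The bracket is 0.687, giving P* = 0.797/0.0262 = 30.4.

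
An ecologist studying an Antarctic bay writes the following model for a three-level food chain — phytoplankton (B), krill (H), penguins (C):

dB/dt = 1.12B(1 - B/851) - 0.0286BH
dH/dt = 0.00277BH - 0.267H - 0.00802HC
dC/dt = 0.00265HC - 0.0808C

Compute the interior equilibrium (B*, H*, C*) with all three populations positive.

From dC/dt = 0: 0.00265H* = 0.0808, so H* = 30.5.
From dB/dt = 0: 1.12(1 - B*/851) = 0.0286·30.5, giving B* = 851·(1 - 0.779) = 188.
From dH/dt = 0: 0.00277·188 - 0.267 = 0.00802C*, so C* = 0.255/0.00802 = 31.8.

B* ≈ 188, H* ≈ 30.5, C* ≈ 31.8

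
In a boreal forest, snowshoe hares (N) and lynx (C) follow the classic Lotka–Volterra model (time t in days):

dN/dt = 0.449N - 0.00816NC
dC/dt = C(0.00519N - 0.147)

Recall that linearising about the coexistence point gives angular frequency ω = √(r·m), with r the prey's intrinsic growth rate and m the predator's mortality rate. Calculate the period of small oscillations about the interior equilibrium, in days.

Here r = 0.449 and m = 0.147, so r·m = 0.066.
ω = √0.066 = 0.257 per day, hence T = 2π/ω ≈ 24.5 days.

T ≈ 24.5 days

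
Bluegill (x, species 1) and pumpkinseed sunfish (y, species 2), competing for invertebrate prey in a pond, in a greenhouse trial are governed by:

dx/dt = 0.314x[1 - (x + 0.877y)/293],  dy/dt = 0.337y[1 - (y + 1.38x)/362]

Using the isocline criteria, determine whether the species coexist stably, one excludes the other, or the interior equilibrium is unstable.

Compare the nullcline intercepts: K1/α12 = 293/0.877 = 334 < K2 = 362; K2/α21 = 362/1.38 = 262 < K1 = 293.
Since both are reversed, neither can invade when rare; the interior point is a saddle.

unstable coexistence (outcome depends on initial conditions)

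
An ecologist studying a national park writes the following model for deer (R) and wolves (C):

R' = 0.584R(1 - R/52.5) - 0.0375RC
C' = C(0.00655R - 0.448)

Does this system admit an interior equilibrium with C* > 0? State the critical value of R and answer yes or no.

Threshold R = 68.4; K < 68.4, so no, the predator goes extinct.

The predator equation gives dC/dt > 0 only when R > 0.448/0.00655 = 68.4.
Without the predator, R → K = 52.5. Since 52.5 < 68.4, the predator cannot invade.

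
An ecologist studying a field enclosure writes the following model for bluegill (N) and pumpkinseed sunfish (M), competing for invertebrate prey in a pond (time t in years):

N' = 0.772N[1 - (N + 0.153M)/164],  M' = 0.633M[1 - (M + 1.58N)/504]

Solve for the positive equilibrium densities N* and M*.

N* ≈ 115, M* ≈ 323

Setting both brackets to zero gives the nullclines N + 0.153M = 164 and 1.58N + M = 504.
Substituting M = 504 - 1.58N into the first: N(1 - 0.153·1.58) = 164 - 0.153·504.
So N* = 86.9/0.758 = 115, and then M* = 504 - 1.58·115 = 323.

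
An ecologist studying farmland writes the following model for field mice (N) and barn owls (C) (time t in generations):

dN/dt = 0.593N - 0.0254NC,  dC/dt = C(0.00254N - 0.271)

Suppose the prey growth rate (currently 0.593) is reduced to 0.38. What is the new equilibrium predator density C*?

C* ≈ 15

At the interior fixed point, setting dN/dt = 0 with N > 0 fixes C* = (prey growth rate)/(NC coefficient) — independent of the other coefficients.
With the change, C* = 0.38/0.0254 = 15; it falls from 23.3.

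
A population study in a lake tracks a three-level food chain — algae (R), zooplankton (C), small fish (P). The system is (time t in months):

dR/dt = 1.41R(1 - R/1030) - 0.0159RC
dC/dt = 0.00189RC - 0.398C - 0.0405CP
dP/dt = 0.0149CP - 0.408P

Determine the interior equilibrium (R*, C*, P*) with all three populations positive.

From dP/dt = 0: 0.0149C* = 0.408, so C* = 27.4.
From dR/dt = 0: 1.41(1 - R*/1030) = 0.0159·27.4, giving R* = 1030·(1 - 0.309) = 712.
From dC/dt = 0: 0.00189·712 - 0.398 = 0.0405P*, so P* = 0.948/0.0405 = 23.4.

R* ≈ 712, C* ≈ 27.4, P* ≈ 23.4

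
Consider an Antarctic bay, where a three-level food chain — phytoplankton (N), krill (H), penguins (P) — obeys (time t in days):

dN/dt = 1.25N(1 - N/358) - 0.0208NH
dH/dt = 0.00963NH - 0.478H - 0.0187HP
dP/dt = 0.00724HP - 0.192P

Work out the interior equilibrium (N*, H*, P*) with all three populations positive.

From dP/dt = 0: 0.00724H* = 0.192, so H* = 26.5.
From dN/dt = 0: 1.25(1 - N*/358) = 0.0208·26.5, giving N* = 358·(1 - 0.441) = 200.
From dH/dt = 0: 0.00963·200 - 0.478 = 0.0187P*, so P* = 1.45/0.0187 = 77.4.

N* ≈ 200, H* ≈ 26.5, P* ≈ 77.4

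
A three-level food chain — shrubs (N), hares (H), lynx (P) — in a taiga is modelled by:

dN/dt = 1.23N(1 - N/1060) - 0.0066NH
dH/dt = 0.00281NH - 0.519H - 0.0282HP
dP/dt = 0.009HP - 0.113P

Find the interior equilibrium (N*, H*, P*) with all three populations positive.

N* ≈ 989, H* ≈ 12.6, P* ≈ 80.1

From dP/dt = 0: 0.009H* = 0.113, so H* = 12.6.
From dN/dt = 0: 1.23(1 - N*/1060) = 0.0066·12.6, giving N* = 1060·(1 - 0.0674) = 989.
From dH/dt = 0: 0.00281·989 - 0.519 = 0.0282P*, so P* = 2.26/0.0282 = 80.1.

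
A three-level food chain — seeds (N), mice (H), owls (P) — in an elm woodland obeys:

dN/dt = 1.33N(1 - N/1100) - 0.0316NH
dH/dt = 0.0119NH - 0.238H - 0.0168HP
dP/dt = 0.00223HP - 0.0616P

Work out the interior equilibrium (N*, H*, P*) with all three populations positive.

From dP/dt = 0: 0.00223H* = 0.0616, so H* = 27.6.
From dN/dt = 0: 1.33(1 - N*/1100) = 0.0316·27.6, giving N* = 1100·(1 - 0.656) = 378.
From dH/dt = 0: 0.0119·378 - 0.238 = 0.0168P*, so P* = 4.26/0.0168 = 254.

N* ≈ 378, H* ≈ 27.6, P* ≈ 254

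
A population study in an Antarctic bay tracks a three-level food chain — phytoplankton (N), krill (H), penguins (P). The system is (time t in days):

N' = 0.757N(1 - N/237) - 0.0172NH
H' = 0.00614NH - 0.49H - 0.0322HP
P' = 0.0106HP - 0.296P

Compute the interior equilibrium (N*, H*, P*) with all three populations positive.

From dP/dt = 0: 0.0106H* = 0.296, so H* = 27.9.
From dN/dt = 0: 0.757(1 - N*/237) = 0.0172·27.9, giving N* = 237·(1 - 0.634) = 86.6.
From dH/dt = 0: 0.00614·86.6 - 0.49 = 0.0322P*, so P* = 0.0419/0.0322 = 1.3.

N* ≈ 86.6, H* ≈ 27.9, P* ≈ 1.3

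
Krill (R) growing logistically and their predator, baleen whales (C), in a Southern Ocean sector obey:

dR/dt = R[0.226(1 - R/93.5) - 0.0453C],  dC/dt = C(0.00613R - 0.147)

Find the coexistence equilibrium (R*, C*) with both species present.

R* ≈ 24, C* ≈ 3.71

From dC/dt = 0 with C > 0: 0.00613R* = 0.147, so R* = 24.
Substitute into dR/dt = 0: 0.226(1 - 24/93.5) = 0.0453C*.
The bracket is 0.744, giving C* = 0.168/0.0453 = 3.71.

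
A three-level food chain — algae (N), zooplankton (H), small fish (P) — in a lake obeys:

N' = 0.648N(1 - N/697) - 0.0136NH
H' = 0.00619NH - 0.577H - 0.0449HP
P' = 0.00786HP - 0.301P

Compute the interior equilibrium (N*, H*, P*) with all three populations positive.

From dP/dt = 0: 0.00786H* = 0.301, so H* = 38.3.
From dN/dt = 0: 0.648(1 - N*/697) = 0.0136·38.3, giving N* = 697·(1 - 0.804) = 137.
From dH/dt = 0: 0.00619·137 - 0.577 = 0.0449P*, so P* = 0.27/0.0449 = 6.01.

N* ≈ 137, H* ≈ 38.3, P* ≈ 6.01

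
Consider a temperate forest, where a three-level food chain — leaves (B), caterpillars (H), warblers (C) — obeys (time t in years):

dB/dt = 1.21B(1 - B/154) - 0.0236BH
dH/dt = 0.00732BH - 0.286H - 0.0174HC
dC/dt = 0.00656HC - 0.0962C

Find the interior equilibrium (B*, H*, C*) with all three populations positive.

B* ≈ 110, H* ≈ 14.7, C* ≈ 29.8

From dC/dt = 0: 0.00656H* = 0.0962, so H* = 14.7.
From dB/dt = 0: 1.21(1 - B*/154) = 0.0236·14.7, giving B* = 154·(1 - 0.286) = 110.
From dH/dt = 0: 0.00732·110 - 0.286 = 0.0174C*, so C* = 0.519/0.0174 = 29.8.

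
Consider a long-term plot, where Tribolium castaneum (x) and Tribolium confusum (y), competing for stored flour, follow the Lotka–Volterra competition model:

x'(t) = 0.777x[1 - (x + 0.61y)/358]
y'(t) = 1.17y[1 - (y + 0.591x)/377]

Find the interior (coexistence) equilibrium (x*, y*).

x* ≈ 200, y* ≈ 259

Setting both brackets to zero gives the nullclines x + 0.61y = 358 and 0.591x + y = 377.
Substituting y = 377 - 0.591x into the first: x(1 - 0.61·0.591) = 358 - 0.61·377.
So x* = 128/0.639 = 200, and then y* = 377 - 0.591·200 = 259.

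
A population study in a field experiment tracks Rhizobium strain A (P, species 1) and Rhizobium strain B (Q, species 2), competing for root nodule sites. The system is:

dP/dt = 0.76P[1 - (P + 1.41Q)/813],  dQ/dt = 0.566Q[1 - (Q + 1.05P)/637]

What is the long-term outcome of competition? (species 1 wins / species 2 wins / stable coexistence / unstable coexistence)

unstable coexistence (outcome depends on initial conditions)

Compare the nullcline intercepts: K1/α12 = 813/1.41 = 577 < K2 = 637; K2/α21 = 637/1.05 = 607 < K1 = 813.
Since both are reversed, neither can invade when rare; the interior point is a saddle.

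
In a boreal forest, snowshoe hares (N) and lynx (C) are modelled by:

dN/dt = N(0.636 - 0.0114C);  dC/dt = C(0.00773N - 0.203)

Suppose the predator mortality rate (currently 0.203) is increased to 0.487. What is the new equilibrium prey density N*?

N* ≈ 63

At the interior fixed point, setting dC/dt = 0 with C > 0 fixes N* = (predator death rate)/(NC coefficient) — independent of the other coefficients.
With the change, N* = 0.487/0.00773 = 63; it rises from 26.3.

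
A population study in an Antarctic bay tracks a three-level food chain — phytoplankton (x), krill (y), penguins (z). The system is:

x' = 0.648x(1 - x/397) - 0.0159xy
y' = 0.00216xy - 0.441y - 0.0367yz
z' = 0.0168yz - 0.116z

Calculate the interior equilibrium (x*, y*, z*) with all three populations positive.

x* ≈ 330, y* ≈ 6.9, z* ≈ 7.39

From dz/dt = 0: 0.0168y* = 0.116, so y* = 6.9.
From dx/dt = 0: 0.648(1 - x*/397) = 0.0159·6.9, giving x* = 397·(1 - 0.169) = 330.
From dy/dt = 0: 0.00216·330 - 0.441 = 0.0367z*, so z* = 0.271/0.0367 = 7.39.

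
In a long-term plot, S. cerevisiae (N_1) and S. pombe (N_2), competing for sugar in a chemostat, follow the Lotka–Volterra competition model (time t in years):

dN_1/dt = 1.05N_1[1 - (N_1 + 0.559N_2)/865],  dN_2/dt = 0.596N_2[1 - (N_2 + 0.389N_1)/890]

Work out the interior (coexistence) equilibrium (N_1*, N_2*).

N_1* ≈ 470, N_2* ≈ 707

Setting both brackets to zero gives the nullclines N_1 + 0.559N_2 = 865 and 0.389N_1 + N_2 = 890.
Substituting N_2 = 890 - 0.389N_1 into the first: N_1(1 - 0.559·0.389) = 865 - 0.559·890.
So N_1* = 367/0.783 = 470, and then N_2* = 890 - 0.389·470 = 707.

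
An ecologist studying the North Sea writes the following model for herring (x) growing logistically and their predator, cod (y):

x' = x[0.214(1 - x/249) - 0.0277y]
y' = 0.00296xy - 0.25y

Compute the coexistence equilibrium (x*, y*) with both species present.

x* ≈ 84.5, y* ≈ 5.11

From dy/dt = 0 with y > 0: 0.00296x* = 0.25, so x* = 84.5.
Substitute into dx/dt = 0: 0.214(1 - 84.5/249) = 0.0277y*.
The bracket is 0.661, giving y* = 0.141/0.0277 = 5.11.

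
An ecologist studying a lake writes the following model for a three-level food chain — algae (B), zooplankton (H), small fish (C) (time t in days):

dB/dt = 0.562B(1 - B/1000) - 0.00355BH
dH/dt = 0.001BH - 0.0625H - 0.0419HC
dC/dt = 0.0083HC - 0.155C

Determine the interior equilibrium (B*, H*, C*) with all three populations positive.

B* ≈ 882, H* ≈ 18.7, C* ≈ 19.6

From dC/dt = 0: 0.0083H* = 0.155, so H* = 18.7.
From dB/dt = 0: 0.562(1 - B*/1000) = 0.00355·18.7, giving B* = 1000·(1 - 0.118) = 882.
From dH/dt = 0: 0.001·882 - 0.0625 = 0.0419C*, so C* = 0.82/0.0419 = 19.6.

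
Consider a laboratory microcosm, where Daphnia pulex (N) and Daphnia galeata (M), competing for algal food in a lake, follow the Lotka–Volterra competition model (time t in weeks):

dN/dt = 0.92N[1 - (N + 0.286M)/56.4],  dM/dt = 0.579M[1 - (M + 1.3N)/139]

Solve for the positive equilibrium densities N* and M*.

Setting both brackets to zero gives the nullclines N + 0.286M = 56.4 and 1.3N + M = 139.
Substituting M = 139 - 1.3N into the first: N(1 - 0.286·1.3) = 56.4 - 0.286·139.
So N* = 16.6/0.628 = 26.5, and then M* = 139 - 1.3·26.5 = 105.

N* ≈ 26.5, M* ≈ 105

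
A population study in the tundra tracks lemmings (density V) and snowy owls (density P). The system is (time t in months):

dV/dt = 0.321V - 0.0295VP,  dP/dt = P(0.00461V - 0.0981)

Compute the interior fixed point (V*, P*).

Set dP/dt = 0 with P > 0: 0.00461V - 0.0981 = 0, so V* = 0.0981/0.00461 = 21.3.
Set dV/dt = 0 with V > 0: 0.321 - 0.0295P = 0, so P* = 0.321/0.0295 = 10.9.

V* ≈ 21.3, P* ≈ 10.9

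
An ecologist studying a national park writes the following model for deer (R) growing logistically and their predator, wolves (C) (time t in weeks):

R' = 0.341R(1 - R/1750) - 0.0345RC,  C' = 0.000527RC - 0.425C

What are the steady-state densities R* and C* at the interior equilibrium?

R* ≈ 806, C* ≈ 5.33

From dC/dt = 0 with C > 0: 0.000527R* = 0.425, so R* = 806.
Substitute into dR/dt = 0: 0.341(1 - 806/1750) = 0.0345C*.
The bracket is 0.539, giving C* = 0.184/0.0345 = 5.33.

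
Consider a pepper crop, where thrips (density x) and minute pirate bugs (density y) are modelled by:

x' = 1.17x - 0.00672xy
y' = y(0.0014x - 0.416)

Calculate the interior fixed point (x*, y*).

Set dy/dt = 0 with y > 0: 0.0014x - 0.416 = 0, so x* = 0.416/0.0014 = 297.
Set dx/dt = 0 with x > 0: 1.17 - 0.00672y = 0, so y* = 1.17/0.00672 = 174.

x* ≈ 297, y* ≈ 174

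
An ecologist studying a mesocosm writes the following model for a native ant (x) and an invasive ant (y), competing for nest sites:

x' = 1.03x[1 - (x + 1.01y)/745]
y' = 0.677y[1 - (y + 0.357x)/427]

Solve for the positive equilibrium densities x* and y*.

x* ≈ 491, y* ≈ 252

Setting both brackets to zero gives the nullclines x + 1.01y = 745 and 0.357x + y = 427.
Substituting y = 427 - 0.357x into the first: x(1 - 1.01·0.357) = 745 - 1.01·427.
So x* = 314/0.639 = 491, and then y* = 427 - 0.357·491 = 252.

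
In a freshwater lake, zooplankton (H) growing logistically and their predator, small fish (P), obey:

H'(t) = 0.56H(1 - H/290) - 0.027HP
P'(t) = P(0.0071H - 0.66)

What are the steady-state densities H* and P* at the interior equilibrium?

H* ≈ 93, P* ≈ 14.1

From dP/dt = 0 with P > 0: 0.0071H* = 0.66, so H* = 93.
Substitute into dH/dt = 0: 0.56(1 - 93/290) = 0.027P*.
The bracket is 0.679, giving P* = 0.38/0.027 = 14.1.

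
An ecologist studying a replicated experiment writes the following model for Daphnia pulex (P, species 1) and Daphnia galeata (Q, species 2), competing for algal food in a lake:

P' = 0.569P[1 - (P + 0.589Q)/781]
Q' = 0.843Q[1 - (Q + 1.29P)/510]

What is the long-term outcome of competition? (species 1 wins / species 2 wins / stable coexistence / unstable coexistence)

Compare the nullcline intercepts: K1/α12 = 781/0.589 = 1330 > K2 = 510; K2/α21 = 510/1.29 = 395 < K1 = 781.
Since the inequalities point opposite ways, species 1 can invade but species 2 cannot.

species 1 excludes species 2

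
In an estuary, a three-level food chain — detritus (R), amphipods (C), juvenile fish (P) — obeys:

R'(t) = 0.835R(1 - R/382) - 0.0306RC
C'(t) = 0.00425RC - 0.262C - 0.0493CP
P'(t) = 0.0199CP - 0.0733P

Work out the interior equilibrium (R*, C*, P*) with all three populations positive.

From dP/dt = 0: 0.0199C* = 0.0733, so C* = 3.68.
From dR/dt = 0: 0.835(1 - R*/382) = 0.0306·3.68, giving R* = 382·(1 - 0.135) = 330.
From dC/dt = 0: 0.00425·330 - 0.262 = 0.0493P*, so P* = 1.14/0.0493 = 23.2.

R* ≈ 330, C* ≈ 3.68, P* ≈ 23.2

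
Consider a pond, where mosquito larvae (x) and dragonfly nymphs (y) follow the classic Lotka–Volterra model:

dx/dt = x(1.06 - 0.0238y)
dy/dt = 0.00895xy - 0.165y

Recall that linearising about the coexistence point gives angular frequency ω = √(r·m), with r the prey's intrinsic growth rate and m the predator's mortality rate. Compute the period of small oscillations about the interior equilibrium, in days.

T ≈ 15 days

Here r = 1.06 and m = 0.165, so r·m = 0.175.
ω = √0.175 = 0.418 per day, hence T = 2π/ω ≈ 15 days.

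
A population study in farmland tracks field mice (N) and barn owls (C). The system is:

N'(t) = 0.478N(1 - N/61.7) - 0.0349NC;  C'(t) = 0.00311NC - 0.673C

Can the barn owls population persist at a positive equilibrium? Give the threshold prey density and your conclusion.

The predator equation gives dC/dt > 0 only when N > 0.673/0.00311 = 216.
Without the predator, N → K = 61.7. Since 61.7 < 216, the predator cannot invade.

Threshold N = 216; K < 216, so no, the predator goes extinct.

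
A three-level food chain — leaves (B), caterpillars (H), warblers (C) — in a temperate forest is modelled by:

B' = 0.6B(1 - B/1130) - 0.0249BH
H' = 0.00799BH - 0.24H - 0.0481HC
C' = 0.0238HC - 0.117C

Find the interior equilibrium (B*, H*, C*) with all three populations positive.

B* ≈ 899, H* ≈ 4.92, C* ≈ 144

From dC/dt = 0: 0.0238H* = 0.117, so H* = 4.92.
From dB/dt = 0: 0.6(1 - B*/1130) = 0.0249·4.92, giving B* = 1130·(1 - 0.204) = 899.
From dH/dt = 0: 0.00799·899 - 0.24 = 0.0481C*, so C* = 6.95/0.0481 = 144.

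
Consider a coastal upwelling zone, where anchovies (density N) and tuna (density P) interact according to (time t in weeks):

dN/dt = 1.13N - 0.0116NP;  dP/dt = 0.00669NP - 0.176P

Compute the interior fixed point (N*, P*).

N* ≈ 26.3, P* ≈ 97.4

Set dP/dt = 0 with P > 0: 0.00669N - 0.176 = 0, so N* = 0.176/0.00669 = 26.3.
Set dN/dt = 0 with N > 0: 1.13 - 0.0116P = 0, so P* = 1.13/0.0116 = 97.4.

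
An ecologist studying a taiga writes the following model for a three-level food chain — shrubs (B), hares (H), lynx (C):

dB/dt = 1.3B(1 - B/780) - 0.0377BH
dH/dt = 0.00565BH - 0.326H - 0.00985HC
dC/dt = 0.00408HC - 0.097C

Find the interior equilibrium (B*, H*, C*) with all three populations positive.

B* ≈ 242, H* ≈ 23.8, C* ≈ 106

From dC/dt = 0: 0.00408H* = 0.097, so H* = 23.8.
From dB/dt = 0: 1.3(1 - B*/780) = 0.0377·23.8, giving B* = 780·(1 - 0.689) = 242.
From dH/dt = 0: 0.00565·242 - 0.326 = 0.00985C*, so C* = 1.04/0.00985 = 106.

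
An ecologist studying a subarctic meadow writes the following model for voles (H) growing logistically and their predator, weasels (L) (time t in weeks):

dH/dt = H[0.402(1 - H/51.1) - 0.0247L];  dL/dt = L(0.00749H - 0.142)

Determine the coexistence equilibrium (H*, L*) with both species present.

From dL/dt = 0 with L > 0: 0.00749H* = 0.142, so H* = 19.
Substitute into dH/dt = 0: 0.402(1 - 19/51.1) = 0.0247L*.
The bracket is 0.629, giving L* = 0.253/0.0247 = 10.2.

H* ≈ 19, L* ≈ 10.2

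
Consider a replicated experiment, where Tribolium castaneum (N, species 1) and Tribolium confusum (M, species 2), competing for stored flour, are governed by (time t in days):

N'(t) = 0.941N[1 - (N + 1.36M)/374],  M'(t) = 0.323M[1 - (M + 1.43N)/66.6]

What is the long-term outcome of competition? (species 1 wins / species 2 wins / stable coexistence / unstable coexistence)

Compare the nullcline intercepts: K1/α12 = 374/1.36 = 275 > K2 = 66.6; K2/α21 = 66.6/1.43 = 46.6 < K1 = 374.
Since the inequalities point opposite ways, species 1 can invade but species 2 cannot.

species 1 excludes species 2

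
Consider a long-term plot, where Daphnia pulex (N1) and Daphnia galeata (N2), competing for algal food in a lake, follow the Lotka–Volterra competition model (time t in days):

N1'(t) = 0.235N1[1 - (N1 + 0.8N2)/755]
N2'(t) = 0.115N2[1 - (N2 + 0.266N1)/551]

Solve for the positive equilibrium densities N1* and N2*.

Setting both brackets to zero gives the nullclines N1 + 0.8N2 = 755 and 0.266N1 + N2 = 551.
Substituting N2 = 551 - 0.266N1 into the first: N1(1 - 0.8·0.266) = 755 - 0.8·551.
So N1* = 314/0.787 = 399, and then N2* = 551 - 0.266·399 = 445.

N1* ≈ 399, N2* ≈ 445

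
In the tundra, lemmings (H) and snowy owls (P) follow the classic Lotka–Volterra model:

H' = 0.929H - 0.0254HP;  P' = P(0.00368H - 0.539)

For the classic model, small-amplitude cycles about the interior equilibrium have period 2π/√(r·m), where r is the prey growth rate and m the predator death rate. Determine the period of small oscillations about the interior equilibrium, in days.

Here r = 0.929 and m = 0.539, so r·m = 0.501.
ω = √0.501 = 0.708 per day, hence T = 2π/ω ≈ 8.88 days.

T ≈ 8.88 days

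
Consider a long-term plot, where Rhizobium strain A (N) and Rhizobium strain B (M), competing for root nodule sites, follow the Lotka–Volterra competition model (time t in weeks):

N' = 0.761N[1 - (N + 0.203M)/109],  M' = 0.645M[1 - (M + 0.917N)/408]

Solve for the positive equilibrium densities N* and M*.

N* ≈ 32.2, M* ≈ 379

Setting both brackets to zero gives the nullclines N + 0.203M = 109 and 0.917N + M = 408.
Substituting M = 408 - 0.917N into the first: N(1 - 0.203·0.917) = 109 - 0.203·408.
So N* = 26.2/0.814 = 32.2, and then M* = 408 - 0.917·32.2 = 379.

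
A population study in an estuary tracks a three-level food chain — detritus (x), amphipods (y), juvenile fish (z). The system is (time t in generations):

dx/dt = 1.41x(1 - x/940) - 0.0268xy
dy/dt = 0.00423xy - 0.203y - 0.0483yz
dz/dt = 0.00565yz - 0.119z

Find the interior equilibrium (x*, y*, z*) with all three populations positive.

From dz/dt = 0: 0.00565y* = 0.119, so y* = 21.1.
From dx/dt = 0: 1.41(1 - x*/940) = 0.0268·21.1, giving x* = 940·(1 - 0.4) = 564.
From dy/dt = 0: 0.00423·564 - 0.203 = 0.0483z*, so z* = 2.18/0.0483 = 45.2.

x* ≈ 564, y* ≈ 21.1, z* ≈ 45.2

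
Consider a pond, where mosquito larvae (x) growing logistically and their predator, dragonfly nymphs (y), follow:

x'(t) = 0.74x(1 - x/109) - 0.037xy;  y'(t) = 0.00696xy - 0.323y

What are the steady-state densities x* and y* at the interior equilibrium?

From dy/dt = 0 with y > 0: 0.00696x* = 0.323, so x* = 46.4.
Substitute into dx/dt = 0: 0.74(1 - 46.4/109) = 0.037y*.
The bracket is 0.574, giving y* = 0.425/0.037 = 11.5.

x* ≈ 46.4, y* ≈ 11.5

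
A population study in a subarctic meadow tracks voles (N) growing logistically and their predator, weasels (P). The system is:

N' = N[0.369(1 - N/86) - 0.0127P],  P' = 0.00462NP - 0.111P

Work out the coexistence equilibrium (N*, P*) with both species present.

From dP/dt = 0 with P > 0: 0.00462N* = 0.111, so N* = 24.
Substitute into dN/dt = 0: 0.369(1 - 24/86) = 0.0127P*.
The bracket is 0.721, giving P* = 0.266/0.0127 = 20.9.

N* ≈ 24, P* ≈ 20.9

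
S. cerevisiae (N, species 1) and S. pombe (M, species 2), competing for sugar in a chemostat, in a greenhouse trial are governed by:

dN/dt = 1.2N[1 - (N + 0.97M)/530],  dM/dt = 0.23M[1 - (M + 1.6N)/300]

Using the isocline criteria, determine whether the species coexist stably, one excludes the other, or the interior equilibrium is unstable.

Compare the nullcline intercepts: K1/α12 = 530/0.97 = 546 > K2 = 300; K2/α21 = 300/1.6 = 188 < K1 = 530.
Since the inequalities point opposite ways, species 1 can invade but species 2 cannot.

species 1 excludes species 2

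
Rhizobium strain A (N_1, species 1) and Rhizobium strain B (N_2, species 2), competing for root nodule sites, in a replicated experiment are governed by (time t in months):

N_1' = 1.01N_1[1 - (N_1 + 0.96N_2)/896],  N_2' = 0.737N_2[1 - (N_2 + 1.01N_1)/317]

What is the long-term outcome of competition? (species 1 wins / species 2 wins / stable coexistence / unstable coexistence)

Compare the nullcline intercepts: K1/α12 = 896/0.96 = 933 > K2 = 317; K2/α21 = 317/1.01 = 314 < K1 = 896.
Since the inequalities point opposite ways, species 1 can invade but species 2 cannot.

species 1 excludes species 2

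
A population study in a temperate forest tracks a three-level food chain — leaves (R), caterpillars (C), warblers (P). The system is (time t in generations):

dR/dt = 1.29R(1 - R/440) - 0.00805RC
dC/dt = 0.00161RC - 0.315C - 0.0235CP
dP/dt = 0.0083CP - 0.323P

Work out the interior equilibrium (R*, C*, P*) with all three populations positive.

From dP/dt = 0: 0.0083C* = 0.323, so C* = 38.9.
From dR/dt = 0: 1.29(1 - R*/440) = 0.00805·38.9, giving R* = 440·(1 - 0.243) = 333.
From dC/dt = 0: 0.00161·333 - 0.315 = 0.0235P*, so P* = 0.221/0.0235 = 9.42.

R* ≈ 333, C* ≈ 38.9, P* ≈ 9.42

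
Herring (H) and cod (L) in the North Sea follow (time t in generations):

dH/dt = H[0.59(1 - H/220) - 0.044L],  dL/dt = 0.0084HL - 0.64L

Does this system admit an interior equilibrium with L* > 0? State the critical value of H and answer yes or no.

Threshold H = 76.2; K > 76.2, so yes, the predator persists.

The predator equation gives dL/dt > 0 only when H > 0.64/0.0084 = 76.2.
Without the predator, H → K = 220. Since 220 > 76.2, the predator can invade and persist.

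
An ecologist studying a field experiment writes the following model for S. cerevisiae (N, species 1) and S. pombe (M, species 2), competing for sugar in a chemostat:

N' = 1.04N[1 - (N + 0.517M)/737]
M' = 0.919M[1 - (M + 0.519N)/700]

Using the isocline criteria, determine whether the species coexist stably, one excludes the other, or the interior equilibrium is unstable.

stable coexistence

Compare the nullcline intercepts: K1/α12 = 737/0.517 = 1430 > K2 = 700; K2/α21 = 700/0.519 = 1350 > K1 = 737.
Since both inequalities hold, each species can invade when rare, so the interior equilibrium is stable.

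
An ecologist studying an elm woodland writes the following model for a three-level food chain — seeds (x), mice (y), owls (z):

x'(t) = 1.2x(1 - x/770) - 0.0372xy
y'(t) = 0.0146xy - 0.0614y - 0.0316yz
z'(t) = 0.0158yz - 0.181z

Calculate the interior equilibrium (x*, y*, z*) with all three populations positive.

x* ≈ 497, y* ≈ 11.5, z* ≈ 227

From dz/dt = 0: 0.0158y* = 0.181, so y* = 11.5.
From dx/dt = 0: 1.2(1 - x*/770) = 0.0372·11.5, giving x* = 770·(1 - 0.355) = 497.
From dy/dt = 0: 0.0146·497 - 0.0614 = 0.0316z*, so z* = 7.19/0.0316 = 227.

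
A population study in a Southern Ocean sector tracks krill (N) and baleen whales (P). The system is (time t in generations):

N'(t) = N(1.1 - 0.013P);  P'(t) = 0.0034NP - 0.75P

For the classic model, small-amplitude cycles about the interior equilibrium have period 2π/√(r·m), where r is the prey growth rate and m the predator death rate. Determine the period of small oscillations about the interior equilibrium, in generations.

T ≈ 6.92 generations

Here r = 1.1 and m = 0.75, so r·m = 0.825.
ω = √0.825 = 0.908 per generation, hence T = 2π/ω ≈ 6.92 generations.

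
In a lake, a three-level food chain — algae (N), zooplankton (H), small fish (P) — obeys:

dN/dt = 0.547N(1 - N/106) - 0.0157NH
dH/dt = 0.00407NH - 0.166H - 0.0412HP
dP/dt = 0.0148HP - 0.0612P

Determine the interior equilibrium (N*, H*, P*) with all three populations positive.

From dP/dt = 0: 0.0148H* = 0.0612, so H* = 4.14.
From dN/dt = 0: 0.547(1 - N*/106) = 0.0157·4.14, giving N* = 106·(1 - 0.119) = 93.4.
From dH/dt = 0: 0.00407·93.4 - 0.166 = 0.0412P*, so P* = 0.214/0.0412 = 5.2.

N* ≈ 93.4, H* ≈ 4.14, P* ≈ 5.2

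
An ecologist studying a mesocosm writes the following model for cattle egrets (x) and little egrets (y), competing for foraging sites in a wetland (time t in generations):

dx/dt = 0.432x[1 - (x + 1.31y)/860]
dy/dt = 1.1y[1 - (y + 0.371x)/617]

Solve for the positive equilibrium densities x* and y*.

x* ≈ 101, y* ≈ 580

Setting both brackets to zero gives the nullclines x + 1.31y = 860 and 0.371x + y = 617.
Substituting y = 617 - 0.371x into the first: x(1 - 1.31·0.371) = 860 - 1.31·617.
So x* = 51.7/0.514 = 101, and then y* = 617 - 0.371·101 = 580.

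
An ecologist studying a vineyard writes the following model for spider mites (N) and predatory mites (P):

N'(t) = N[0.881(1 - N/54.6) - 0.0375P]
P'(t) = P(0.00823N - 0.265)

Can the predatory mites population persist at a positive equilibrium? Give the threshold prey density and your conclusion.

The predator equation gives dP/dt > 0 only when N > 0.265/0.00823 = 32.2.
Without the predator, N → K = 54.6. Since 54.6 > 32.2, the predator can invade and persist.

Threshold N = 32.2; K > 32.2, so yes, the predator persists.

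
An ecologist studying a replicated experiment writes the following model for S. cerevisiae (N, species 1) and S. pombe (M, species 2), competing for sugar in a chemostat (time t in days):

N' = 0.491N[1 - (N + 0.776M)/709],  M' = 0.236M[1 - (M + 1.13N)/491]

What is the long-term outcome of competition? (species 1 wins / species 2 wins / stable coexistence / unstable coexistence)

Compare the nullcline intercepts: K1/α12 = 709/0.776 = 914 > K2 = 491; K2/α21 = 491/1.13 = 435 < K1 = 709.
Since the inequalities point opposite ways, species 1 can invade but species 2 cannot.

species 1 excludes species 2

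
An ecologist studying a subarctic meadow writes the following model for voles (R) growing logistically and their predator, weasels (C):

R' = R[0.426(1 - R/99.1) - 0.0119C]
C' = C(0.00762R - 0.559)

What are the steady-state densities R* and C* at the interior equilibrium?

R* ≈ 73.4, C* ≈ 9.3

From dC/dt = 0 with C > 0: 0.00762R* = 0.559, so R* = 73.4.
Substitute into dR/dt = 0: 0.426(1 - 73.4/99.1) = 0.0119C*.
The bracket is 0.26, giving C* = 0.111/0.0119 = 9.3.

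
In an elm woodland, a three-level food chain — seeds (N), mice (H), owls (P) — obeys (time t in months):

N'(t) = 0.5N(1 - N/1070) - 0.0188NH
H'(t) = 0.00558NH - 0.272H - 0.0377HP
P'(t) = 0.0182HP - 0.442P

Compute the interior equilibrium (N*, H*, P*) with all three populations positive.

From dP/dt = 0: 0.0182H* = 0.442, so H* = 24.3.
From dN/dt = 0: 0.5(1 - N*/1070) = 0.0188·24.3, giving N* = 1070·(1 - 0.913) = 92.9.
From dH/dt = 0: 0.00558·92.9 - 0.272 = 0.0377P*, so P* = 0.247/0.0377 = 6.54.

N* ≈ 92.9, H* ≈ 24.3, P* ≈ 6.54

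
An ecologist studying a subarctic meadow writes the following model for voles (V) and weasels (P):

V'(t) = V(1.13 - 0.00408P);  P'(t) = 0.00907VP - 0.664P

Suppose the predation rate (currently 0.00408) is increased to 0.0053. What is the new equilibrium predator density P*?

At the interior fixed point, setting dV/dt = 0 with V > 0 fixes P* = (prey growth rate)/(VP coefficient) — independent of the other coefficients.
With the change, P* = 1.13/0.0053 = 213; it falls from 277.

P* ≈ 213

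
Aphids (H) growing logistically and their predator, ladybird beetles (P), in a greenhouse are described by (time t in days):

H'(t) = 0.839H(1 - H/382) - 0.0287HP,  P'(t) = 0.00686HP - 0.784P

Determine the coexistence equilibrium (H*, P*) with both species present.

From dP/dt = 0 with P > 0: 0.00686H* = 0.784, so H* = 114.
Substitute into dH/dt = 0: 0.839(1 - 114/382) = 0.0287P*.
The bracket is 0.701, giving P* = 0.588/0.0287 = 20.5.

H* ≈ 114, P* ≈ 20.5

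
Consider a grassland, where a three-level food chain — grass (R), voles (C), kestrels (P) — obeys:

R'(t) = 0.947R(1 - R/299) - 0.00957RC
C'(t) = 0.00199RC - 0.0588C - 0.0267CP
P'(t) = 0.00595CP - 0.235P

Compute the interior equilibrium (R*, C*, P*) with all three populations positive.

From dP/dt = 0: 0.00595C* = 0.235, so C* = 39.5.
From dR/dt = 0: 0.947(1 - R*/299) = 0.00957·39.5, giving R* = 299·(1 - 0.399) = 180.
From dC/dt = 0: 0.00199·180 - 0.0588 = 0.0267P*, so P* = 0.299/0.0267 = 11.2.

R* ≈ 180, C* ≈ 39.5, P* ≈ 11.2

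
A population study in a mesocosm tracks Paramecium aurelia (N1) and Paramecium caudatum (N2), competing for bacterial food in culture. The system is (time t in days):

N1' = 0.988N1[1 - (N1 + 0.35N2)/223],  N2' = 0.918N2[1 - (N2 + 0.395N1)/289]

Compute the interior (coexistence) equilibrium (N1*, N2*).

N1* ≈ 141, N2* ≈ 233

Setting both brackets to zero gives the nullclines N1 + 0.35N2 = 223 and 0.395N1 + N2 = 289.
Substituting N2 = 289 - 0.395N1 into the first: N1(1 - 0.35·0.395) = 223 - 0.35·289.
So N1* = 122/0.862 = 141, and then N2* = 289 - 0.395·141 = 233.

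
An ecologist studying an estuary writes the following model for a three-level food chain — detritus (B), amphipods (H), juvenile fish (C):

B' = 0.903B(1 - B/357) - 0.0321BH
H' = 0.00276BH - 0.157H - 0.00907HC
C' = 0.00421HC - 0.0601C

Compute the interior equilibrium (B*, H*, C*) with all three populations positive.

B* ≈ 176, H* ≈ 14.3, C* ≈ 36.2

From dC/dt = 0: 0.00421H* = 0.0601, so H* = 14.3.
From dB/dt = 0: 0.903(1 - B*/357) = 0.0321·14.3, giving B* = 357·(1 - 0.507) = 176.
From dH/dt = 0: 0.00276·176 - 0.157 = 0.00907C*, so C* = 0.328/0.00907 = 36.2.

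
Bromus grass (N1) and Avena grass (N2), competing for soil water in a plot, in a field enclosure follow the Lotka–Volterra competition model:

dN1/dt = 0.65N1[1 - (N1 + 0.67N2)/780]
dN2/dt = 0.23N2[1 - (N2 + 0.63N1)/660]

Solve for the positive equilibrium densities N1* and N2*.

N1* ≈ 585, N2* ≈ 292

Setting both brackets to zero gives the nullclines N1 + 0.67N2 = 780 and 0.63N1 + N2 = 660.
Substituting N2 = 660 - 0.63N1 into the first: N1(1 - 0.67·0.63) = 780 - 0.67·660.
So N1* = 338/0.578 = 585, and then N2* = 660 - 0.63·585 = 292.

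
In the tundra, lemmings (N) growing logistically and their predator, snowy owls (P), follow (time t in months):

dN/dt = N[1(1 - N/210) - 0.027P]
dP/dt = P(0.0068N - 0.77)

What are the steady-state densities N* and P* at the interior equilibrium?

N* ≈ 113, P* ≈ 17.1

From dP/dt = 0 with P > 0: 0.0068N* = 0.77, so N* = 113.
Substitute into dN/dt = 0: 1(1 - 113/210) = 0.027P*.
The bracket is 0.461, giving P* = 0.461/0.027 = 17.1.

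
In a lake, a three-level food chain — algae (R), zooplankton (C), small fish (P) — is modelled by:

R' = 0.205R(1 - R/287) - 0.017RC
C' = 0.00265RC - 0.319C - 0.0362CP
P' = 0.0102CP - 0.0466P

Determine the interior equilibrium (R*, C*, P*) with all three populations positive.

R* ≈ 178, C* ≈ 4.57, P* ≈ 4.24

From dP/dt = 0: 0.0102C* = 0.0466, so C* = 4.57.
From dR/dt = 0: 0.205(1 - R*/287) = 0.017·4.57, giving R* = 287·(1 - 0.379) = 178.
From dC/dt = 0: 0.00265·178 - 0.319 = 0.0362P*, so P* = 0.153/0.0362 = 4.24.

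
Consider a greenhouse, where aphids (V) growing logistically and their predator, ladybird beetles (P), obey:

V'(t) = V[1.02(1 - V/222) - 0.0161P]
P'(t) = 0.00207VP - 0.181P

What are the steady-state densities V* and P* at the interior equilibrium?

From dP/dt = 0 with P > 0: 0.00207V* = 0.181, so V* = 87.4.
Substitute into dV/dt = 0: 1.02(1 - 87.4/222) = 0.0161P*.
The bracket is 0.606, giving P* = 0.618/0.0161 = 38.4.

V* ≈ 87.4, P* ≈ 38.4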